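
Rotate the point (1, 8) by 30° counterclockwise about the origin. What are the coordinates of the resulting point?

Rotation matrix for 30°: [[cos 30°, -sin 30°], [sin 30°, cos 30°]] ≈ [[0.866025, -0.500000], [0.500000, 0.866025]]
[[0.866025, -0.500000], [0.500000, 0.866025]] × [1, 8]ᵀ ≈ [-3.1340, 7.4282]ᵀ
Result: (-3.1340, 7.4282)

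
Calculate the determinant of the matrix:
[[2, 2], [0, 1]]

For a 2×2 matrix [[a, b], [c, d]], det = ad - bc
det = (2)(1) - (2)(0) = 2 - 0 = 2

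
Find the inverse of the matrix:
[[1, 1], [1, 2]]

For [[a,b],[c,d]], inverse = (1/det)·[[d,-b],[-c,a]]
det = (1)(2) - (1)(1) = 2 - 1 = 1
Inverse = [[2, -1], [-1, 1]]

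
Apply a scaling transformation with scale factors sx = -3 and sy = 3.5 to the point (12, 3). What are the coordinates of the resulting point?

Scaling matrix:
[[-3, 0], [0, 3.50]]
Result: (12 × -3, 3 × 3.5) = (-36, 10.5)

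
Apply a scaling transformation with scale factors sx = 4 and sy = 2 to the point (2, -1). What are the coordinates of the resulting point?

Scaling matrix:
[[4, 0], [0, 2]]
Result: (2 × 4, -1 × 2) = (8, -2)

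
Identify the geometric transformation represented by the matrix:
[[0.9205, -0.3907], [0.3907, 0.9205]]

This matrix represents: rotation by 23° counterclockwise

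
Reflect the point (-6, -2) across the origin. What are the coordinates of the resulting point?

Reflection across origin: (-6, -2) → (6, 2)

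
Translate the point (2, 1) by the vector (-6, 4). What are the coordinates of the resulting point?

Translation by (-6, 4) (homogeneous matrix [[1, 0, -6], [0, 1, 4], [0, 0, 1]]):
x' = 2 + -6 = -4
y' = 1 + 4 = 5
Result: (-4, 5)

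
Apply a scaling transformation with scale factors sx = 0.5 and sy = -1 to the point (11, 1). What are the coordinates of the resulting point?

Scaling matrix:
[[0.50, 0], [0, -1]]
Result: (11 × 0.5, 1 × -1) = (5.5, -1)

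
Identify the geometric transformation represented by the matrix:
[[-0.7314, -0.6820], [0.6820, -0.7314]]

This matrix represents: rotation by 137° counterclockwise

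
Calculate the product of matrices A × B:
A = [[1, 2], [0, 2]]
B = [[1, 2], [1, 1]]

Matrix multiplication:
C[0][0] = 1×1 + 2×1 = 3
C[0][1] = 1×2 + 2×1 = 4
C[1][0] = 0×1 + 2×1 = 2
C[1][1] = 0×2 + 2×1 = 2
Result: [[3, 4], [2, 2]]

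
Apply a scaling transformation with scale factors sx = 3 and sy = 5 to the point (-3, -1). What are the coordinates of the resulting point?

Scaling matrix:
[[3, 0], [0, 5]]
Result: (-3 × 3, -1 × 5) = (-9, -5)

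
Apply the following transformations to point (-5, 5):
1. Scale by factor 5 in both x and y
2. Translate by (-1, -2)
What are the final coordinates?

Step 1: Scale (-5, 5) by 5 → (-25, 25)
Step 2: Translate by (-1, -2) → (-26, 23)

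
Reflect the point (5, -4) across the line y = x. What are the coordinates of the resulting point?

Reflection across line y = x: (5, -4) → (-4, 5)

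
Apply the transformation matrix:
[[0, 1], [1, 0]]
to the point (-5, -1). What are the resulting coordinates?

Matrix multiplication:
[[0, 1], [1, 0]] × [-5, -1]ᵀ
= [(0)(-5) + (1)(-1), (1)(-5) + (0)(-1)]ᵀ
= [-1, -5]ᵀ
Result: (-1, -5)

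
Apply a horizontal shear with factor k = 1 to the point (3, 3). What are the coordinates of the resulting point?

Shear matrix for horizontal shear with factor k = 1:
[[1, 1], [0, 1]]
Result: (3, 3) → (6, 3)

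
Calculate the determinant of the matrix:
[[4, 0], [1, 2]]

For a 2×2 matrix [[a, b], [c, d]], det = ad - bc
det = (4)(2) - (0)(1) = 8 - 0 = 8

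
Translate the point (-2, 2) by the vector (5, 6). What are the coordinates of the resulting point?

Translation by (5, 6) (homogeneous matrix [[1, 0, 5], [0, 1, 6], [0, 0, 1]]):
x' = -2 + 5 = 3
y' = 2 + 6 = 8
Result: (3, 8)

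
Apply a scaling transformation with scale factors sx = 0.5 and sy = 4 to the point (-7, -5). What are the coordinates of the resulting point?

Scaling matrix:
[[0.50, 0], [0, 4]]
Result: (-7 × 0.5, -5 × 4) = (-3.5, -20)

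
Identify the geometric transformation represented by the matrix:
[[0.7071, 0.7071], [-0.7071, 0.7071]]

This matrix represents: rotation by 315° counterclockwise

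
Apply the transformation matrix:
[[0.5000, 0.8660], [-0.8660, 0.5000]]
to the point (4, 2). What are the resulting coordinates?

Matrix multiplication:
[[0.5000, 0.8660], [-0.8660, 0.5000]] × [4, 2]ᵀ
= [(0.5000)(4) + (0.8660)(2), (-0.8660)(4) + (0.5000)(2)]ᵀ
= [3.7320, -2.4640]ᵀ
Result: (3.7320, -2.4640)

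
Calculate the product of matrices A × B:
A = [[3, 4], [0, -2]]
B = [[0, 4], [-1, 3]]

Matrix multiplication:
C[0][0] = 3×0 + 4×-1 = -4
C[0][1] = 3×4 + 4×3 = 24
C[1][0] = 0×0 + -2×-1 = 2
C[1][1] = 0×4 + -2×3 = -6
Result: [[-4, 24], [2, -6]]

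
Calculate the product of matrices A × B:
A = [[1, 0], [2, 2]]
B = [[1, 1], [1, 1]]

Matrix multiplication:
C[0][0] = 1×1 + 0×1 = 1
C[0][1] = 1×1 + 0×1 = 1
C[1][0] = 2×1 + 2×1 = 4
C[1][1] = 2×1 + 2×1 = 4
Result: [[1, 1], [4, 4]]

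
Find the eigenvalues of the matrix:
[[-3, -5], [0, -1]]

Characteristic equation: det(A - λI) = 0
λ² - (trace)λ + (det) = 0
trace = -3 + -1 = -4, det = (-3)(-1) - (-5)(0) = 3
λ² - (-4)λ + (3) = 0
λ = (-4 ± √((-4)² - 4·(3))) / 2 = (-4 ± √4) / 2
Solving: λ = -3, -1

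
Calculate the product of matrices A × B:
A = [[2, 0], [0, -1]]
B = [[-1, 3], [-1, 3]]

Matrix multiplication:
C[0][0] = 2×-1 + 0×-1 = -2
C[0][1] = 2×3 + 0×3 = 6
C[1][0] = 0×-1 + -1×-1 = 1
C[1][1] = 0×3 + -1×3 = -3
Result: [[-2, 6], [1, -3]]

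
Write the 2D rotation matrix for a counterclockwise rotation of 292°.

Rotation matrix formula: [[cos θ, -sin θ], [sin θ, cos θ]]
For θ = 292°:
cos(292°) = 0.3746
sin(292°) = -0.9272
Result: [[0.3746, 0.9272], [-0.9272, 0.3746]]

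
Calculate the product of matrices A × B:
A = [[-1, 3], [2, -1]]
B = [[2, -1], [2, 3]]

Matrix multiplication:
C[0][0] = -1×2 + 3×2 = 4
C[0][1] = -1×-1 + 3×3 = 10
C[1][0] = 2×2 + -1×2 = 2
C[1][1] = 2×-1 + -1×3 = -5
Result: [[4, 10], [2, -5]]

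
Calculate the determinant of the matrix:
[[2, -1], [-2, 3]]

For a 2×2 matrix [[a, b], [c, d]], det = ad - bc
det = (2)(3) - (-1)(-2) = 6 - 2 = 4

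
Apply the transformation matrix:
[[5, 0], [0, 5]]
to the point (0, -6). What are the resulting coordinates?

Matrix multiplication:
[[5, 0], [0, 5]] × [0, -6]ᵀ
= [(5)(0) + (0)(-6), (0)(0) + (5)(-6)]ᵀ
= [0, -30]ᵀ
Result: (0, -30)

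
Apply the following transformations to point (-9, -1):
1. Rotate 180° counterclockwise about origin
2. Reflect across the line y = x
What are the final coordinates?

Step 1: Rotate 180° → (9, 1)
Step 2: Reflect across line y = x → (1, 9)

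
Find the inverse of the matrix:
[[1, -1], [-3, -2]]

For [[a,b],[c,d]], inverse = (1/det)·[[d,-b],[-c,a]]
det = (1)(-2) - (-1)(-3) = -2 - 3 = -5
Inverse = (1/-5)·[[-2, 1], [3, 1]]
= [[2/5, -1/5], [-3/5, -1/5]]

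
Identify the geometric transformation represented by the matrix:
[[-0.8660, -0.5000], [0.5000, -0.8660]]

This matrix represents: rotation by 150° counterclockwise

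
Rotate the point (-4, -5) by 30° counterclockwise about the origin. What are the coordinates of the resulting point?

Rotation matrix for 30°: [[cos 30°, -sin 30°], [sin 30°, cos 30°]] ≈ [[0.866025, -0.500000], [0.500000, 0.866025]]
[[0.866025, -0.500000], [0.500000, 0.866025]] × [-4, -5]ᵀ ≈ [-0.9641, -6.3301]ᵀ
Result: (-0.9641, -6.3301)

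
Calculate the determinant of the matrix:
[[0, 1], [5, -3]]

For a 2×2 matrix [[a, b], [c, d]], det = ad - bc
det = (0)(-3) - (1)(5) = 0 - 5 = -5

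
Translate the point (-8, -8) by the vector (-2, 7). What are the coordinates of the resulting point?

Translation by (-2, 7) (homogeneous matrix [[1, 0, -2], [0, 1, 7], [0, 0, 1]]):
x' = -8 + -2 = -10
y' = -8 + 7 = -1
Result: (-10, -1)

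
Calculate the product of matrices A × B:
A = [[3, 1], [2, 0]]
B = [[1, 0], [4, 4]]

Matrix multiplication:
C[0][0] = 3×1 + 1×4 = 7
C[0][1] = 3×0 + 1×4 = 4
C[1][0] = 2×1 + 0×4 = 2
C[1][1] = 2×0 + 0×4 = 0
Result: [[7, 4], [2, 0]]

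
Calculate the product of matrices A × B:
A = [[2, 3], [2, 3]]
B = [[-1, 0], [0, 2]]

Matrix multiplication:
C[0][0] = 2×-1 + 3×0 = -2
C[0][1] = 2×0 + 3×2 = 6
C[1][0] = 2×-1 + 3×0 = -2
C[1][1] = 2×0 + 3×2 = 6
Result: [[-2, 6], [-2, 6]]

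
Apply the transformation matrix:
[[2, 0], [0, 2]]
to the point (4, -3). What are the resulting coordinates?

Matrix multiplication:
[[2, 0], [0, 2]] × [4, -3]ᵀ
= [(2)(4) + (0)(-3), (0)(4) + (2)(-3)]ᵀ
= [8, -6]ᵀ
Result: (8, -6)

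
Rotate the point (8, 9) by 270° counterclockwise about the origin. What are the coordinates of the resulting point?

Rotation matrix for 270°: [[cos 270°, -sin 270°], [sin 270°, cos 270°]] = [[0, 1], [-1, 0]]
[[0, 1], [-1, 0]] × [8, 9]ᵀ = [9, -8]ᵀ
Result: (9, -8)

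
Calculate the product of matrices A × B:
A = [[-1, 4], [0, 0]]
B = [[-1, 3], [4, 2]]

Matrix multiplication:
C[0][0] = -1×-1 + 4×4 = 17
C[0][1] = -1×3 + 4×2 = 5
C[1][0] = 0×-1 + 0×4 = 0
C[1][1] = 0×3 + 0×2 = 0
Result: [[17, 5], [0, 0]]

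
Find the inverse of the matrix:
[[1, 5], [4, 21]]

For [[a,b],[c,d]], inverse = (1/det)·[[d,-b],[-c,a]]
det = (1)(21) - (5)(4) = 21 - 20 = 1
Inverse = [[21, -5], [-4, 1]]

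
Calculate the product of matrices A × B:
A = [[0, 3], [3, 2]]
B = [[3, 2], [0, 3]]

Matrix multiplication:
C[0][0] = 0×3 + 3×0 = 0
C[0][1] = 0×2 + 3×3 = 9
C[1][0] = 3×3 + 2×0 = 9
C[1][1] = 3×2 + 2×3 = 12
Result: [[0, 9], [9, 12]]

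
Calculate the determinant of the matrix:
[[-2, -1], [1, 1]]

For a 2×2 matrix [[a, b], [c, d]], det = ad - bc
det = (-2)(1) - (-1)(1) = -2 - -1 = -1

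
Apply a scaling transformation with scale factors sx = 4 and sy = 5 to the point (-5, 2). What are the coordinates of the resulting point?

Scaling matrix:
[[4, 0], [0, 5]]
Result: (-5 × 4, 2 × 5) = (-20, 10)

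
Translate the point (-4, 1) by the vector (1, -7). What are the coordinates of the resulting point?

Translation by (1, -7) (homogeneous matrix [[1, 0, 1], [0, 1, -7], [0, 0, 1]]):
x' = -4 + 1 = -3
y' = 1 + -7 = -6
Result: (-3, -6)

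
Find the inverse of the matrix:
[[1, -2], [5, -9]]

For [[a,b],[c,d]], inverse = (1/det)·[[d,-b],[-c,a]]
det = (1)(-9) - (-2)(5) = -9 - -10 = 1
Inverse = [[-9, 2], [-5, 1]]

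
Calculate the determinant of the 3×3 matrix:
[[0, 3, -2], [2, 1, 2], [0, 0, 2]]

Expansion along first row:
det = 0·det([[1,2],[0,2]]) - 3·det([[2,2],[0,2]]) + -2·det([[2,1],[0,0]])
    = 0·(1·2 - 2·0) - 3·(2·2 - 2·0) + -2·(2·0 - 1·0)
    = 0·2 - 3·4 + -2·0
    = 0 + -12 + 0 = -12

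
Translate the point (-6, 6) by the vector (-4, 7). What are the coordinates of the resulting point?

Translation by (-4, 7) (homogeneous matrix [[1, 0, -4], [0, 1, 7], [0, 0, 1]]):
x' = -6 + -4 = -10
y' = 6 + 7 = 13
Result: (-10, 13)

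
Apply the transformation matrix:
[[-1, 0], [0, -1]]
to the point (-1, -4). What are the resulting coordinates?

Matrix multiplication:
[[-1, 0], [0, -1]] × [-1, -4]ᵀ
= [(-1)(-1) + (0)(-4), (0)(-1) + (-1)(-4)]ᵀ
= [1, 4]ᵀ
Result: (1, 4)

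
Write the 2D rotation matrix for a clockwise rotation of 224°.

Rotation matrix formula: [[cos θ, -sin θ], [sin θ, cos θ]]
A clockwise rotation by 224° is equivalent to a counterclockwise rotation by -224°.
For θ = -224°:
cos(-224°) = -0.7193
sin(-224°) = 0.6947
Result: [[-0.7193, -0.6947], [0.6947, -0.7193]]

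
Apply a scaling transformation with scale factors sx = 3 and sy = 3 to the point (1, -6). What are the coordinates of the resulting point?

Scaling matrix:
[[3, 0], [0, 3]]
Result: (1 × 3, -6 × 3) = (3, -18)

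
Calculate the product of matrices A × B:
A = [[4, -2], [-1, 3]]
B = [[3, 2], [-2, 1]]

Matrix multiplication:
C[0][0] = 4×3 + -2×-2 = 16
C[0][1] = 4×2 + -2×1 = 6
C[1][0] = -1×3 + 3×-2 = -9
C[1][1] = -1×2 + 3×1 = 1
Result: [[16, 6], [-9, 1]]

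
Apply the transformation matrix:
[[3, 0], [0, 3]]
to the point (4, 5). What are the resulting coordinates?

Matrix multiplication:
[[3, 0], [0, 3]] × [4, 5]ᵀ
= [(3)(4) + (0)(5), (0)(4) + (3)(5)]ᵀ
= [12, 15]ᵀ
Result: (12, 15)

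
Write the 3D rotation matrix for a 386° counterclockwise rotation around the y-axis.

Rotation matrix for counterclockwise 386° around y-axis:
cos(386°) = 0.8988, sin(386°) = 0.4384
Result: [[0.8988, 0, 0.4384], [0, 1, 0], [-0.4384, 0, 0.8988]]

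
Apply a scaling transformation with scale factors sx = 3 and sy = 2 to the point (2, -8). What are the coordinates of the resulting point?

Scaling matrix:
[[3, 0], [0, 2]]
Result: (2 × 3, -8 × 2) = (6, -16)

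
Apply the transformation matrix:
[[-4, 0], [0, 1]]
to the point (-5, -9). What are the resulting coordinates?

Matrix multiplication:
[[-4, 0], [0, 1]] × [-5, -9]ᵀ
= [(-4)(-5) + (0)(-9), (0)(-5) + (1)(-9)]ᵀ
= [20, -9]ᵀ
Result: (20, -9)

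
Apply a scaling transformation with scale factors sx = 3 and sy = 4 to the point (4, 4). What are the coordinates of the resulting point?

Scaling matrix:
[[3, 0], [0, 4]]
Result: (4 × 3, 4 × 4) = (12, 16)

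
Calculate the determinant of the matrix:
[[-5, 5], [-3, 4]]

For a 2×2 matrix [[a, b], [c, d]], det = ad - bc
det = (-5)(4) - (5)(-3) = -20 - -15 = -5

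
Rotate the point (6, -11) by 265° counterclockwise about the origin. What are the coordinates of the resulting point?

Rotation matrix for 265°: [[cos 265°, -sin 265°], [sin 265°, cos 265°]] ≈ [[-0.087156, 0.996195], [-0.996195, -0.087156]]
[[-0.087156, 0.996195], [-0.996195, -0.087156]] × [6, -11]ᵀ ≈ [-11.4811, -5.0185]ᵀ
Result: (-11.4811, -5.0185)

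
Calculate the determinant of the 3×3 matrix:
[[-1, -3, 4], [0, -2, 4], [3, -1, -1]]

Expansion along first row:
det = -1·det([[-2,4],[-1,-1]]) - -3·det([[0,4],[3,-1]]) + 4·det([[0,-2],[3,-1]])
    = -1·(-2·-1 - 4·-1) - -3·(0·-1 - 4·3) + 4·(0·-1 - -2·3)
    = -1·6 - -3·-12 + 4·6
    = -6 + -36 + 24 = -18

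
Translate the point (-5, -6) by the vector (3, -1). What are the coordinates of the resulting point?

Translation by (3, -1) (homogeneous matrix [[1, 0, 3], [0, 1, -1], [0, 0, 1]]):
x' = -5 + 3 = -2
y' = -6 + -1 = -7
Result: (-2, -7)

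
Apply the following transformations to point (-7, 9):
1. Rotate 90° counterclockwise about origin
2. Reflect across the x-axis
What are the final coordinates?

Step 1: Rotate 90° → (-9, -7)
Step 2: Reflect across x-axis → (-9, 7)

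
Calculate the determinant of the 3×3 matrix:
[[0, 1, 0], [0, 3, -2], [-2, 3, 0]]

Expansion along first row:
det = 0·det([[3,-2],[3,0]]) - 1·det([[0,-2],[-2,0]]) + 0·det([[0,3],[-2,3]])
    = 0·(3·0 - -2·3) - 1·(0·0 - -2·-2) + 0·(0·3 - 3·-2)
    = 0·6 - 1·-4 + 0·6
    = 0 + 4 + 0 = 4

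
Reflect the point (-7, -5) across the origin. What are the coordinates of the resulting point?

Reflection across origin: (-7, -5) → (7, 5)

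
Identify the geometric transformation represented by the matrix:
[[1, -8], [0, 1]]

This matrix represents: horizontal shear with factor -8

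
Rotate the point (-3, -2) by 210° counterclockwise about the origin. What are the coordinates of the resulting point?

Rotation matrix for 210°: [[cos 210°, -sin 210°], [sin 210°, cos 210°]] ≈ [[-0.866025, 0.500000], [-0.500000, -0.866025]]
[[-0.866025, 0.500000], [-0.500000, -0.866025]] × [-3, -2]ᵀ ≈ [1.5981, 3.2321]ᵀ
Result: (1.5981, 3.2321)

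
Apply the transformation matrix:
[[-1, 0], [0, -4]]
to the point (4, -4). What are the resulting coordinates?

Matrix multiplication:
[[-1, 0], [0, -4]] × [4, -4]ᵀ
= [(-1)(4) + (0)(-4), (0)(4) + (-4)(-4)]ᵀ
= [-4, 16]ᵀ
Result: (-4, 16)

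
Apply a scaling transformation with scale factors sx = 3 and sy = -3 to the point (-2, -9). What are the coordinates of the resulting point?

Scaling matrix:
[[3, 0], [0, -3]]
Result: (-2 × 3, -9 × -3) = (-6, 27)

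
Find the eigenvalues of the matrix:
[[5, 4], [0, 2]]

Characteristic equation: det(A - λI) = 0
λ² - (trace)λ + (det) = 0
trace = 5 + 2 = 7, det = (5)(2) - (4)(0) = 10
λ² - (7)λ + (10) = 0
λ = (7 ± √((7)² - 4·(10))) / 2 = (7 ± √9) / 2
Solving: λ = 2, 5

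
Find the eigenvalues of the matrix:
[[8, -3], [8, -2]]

Characteristic equation: det(A - λI) = 0
λ² - (trace)λ + (det) = 0
trace = 8 + -2 = 6, det = (8)(-2) - (-3)(8) = 8
λ² - (6)λ + (8) = 0
λ = (6 ± √((6)² - 4·(8))) / 2 = (6 ± √4) / 2
Solving: λ = 2, 4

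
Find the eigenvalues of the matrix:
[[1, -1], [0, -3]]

Characteristic equation: det(A - λI) = 0
λ² - (trace)λ + (det) = 0
trace = 1 + -3 = -2, det = (1)(-3) - (-1)(0) = -3
λ² - (-2)λ + (-3) = 0
λ = (-2 ± √((-2)² - 4·(-3))) / 2 = (-2 ± √16) / 2
Solving: λ = -3, 1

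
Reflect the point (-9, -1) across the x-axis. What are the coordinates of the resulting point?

Reflection across x-axis: (-9, -1) → (-9, 1)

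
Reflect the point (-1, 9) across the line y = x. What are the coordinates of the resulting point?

Reflection across line y = x: (-1, 9) → (9, -1)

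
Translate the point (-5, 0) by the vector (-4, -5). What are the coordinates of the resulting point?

Translation by (-4, -5) (homogeneous matrix [[1, 0, -4], [0, 1, -5], [0, 0, 1]]):
x' = -5 + -4 = -9
y' = 0 + -5 = -5
Result: (-9, -5)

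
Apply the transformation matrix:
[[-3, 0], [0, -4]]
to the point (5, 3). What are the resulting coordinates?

Matrix multiplication:
[[-3, 0], [0, -4]] × [5, 3]ᵀ
= [(-3)(5) + (0)(3), (0)(5) + (-4)(3)]ᵀ
= [-15, -12]ᵀ
Result: (-15, -12)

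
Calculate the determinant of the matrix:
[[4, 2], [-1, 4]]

For a 2×2 matrix [[a, b], [c, d]], det = ad - bc
det = (4)(4) - (2)(-1) = 16 - -2 = 18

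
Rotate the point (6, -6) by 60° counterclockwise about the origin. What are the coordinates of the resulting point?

Rotation matrix for 60°: [[cos 60°, -sin 60°], [sin 60°, cos 60°]] ≈ [[0.500000, -0.866025], [0.866025, 0.500000]]
[[0.500000, -0.866025], [0.866025, 0.500000]] × [6, -6]ᵀ ≈ [8.1962, 2.1962]ᵀ
Result: (8.1962, 2.1962)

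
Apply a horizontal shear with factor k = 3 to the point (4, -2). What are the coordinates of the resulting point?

Shear matrix for horizontal shear with factor k = 3:
[[1, 3], [0, 1]]
Result: (4, -2) → (-2, -2)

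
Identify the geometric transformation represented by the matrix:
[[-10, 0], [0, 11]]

This matrix represents: non-uniform scaling by sx = -10, sy = 11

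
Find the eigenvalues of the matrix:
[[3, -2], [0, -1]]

Characteristic equation: det(A - λI) = 0
λ² - (trace)λ + (det) = 0
trace = 3 + -1 = 2, det = (3)(-1) - (-2)(0) = -3
λ² - (2)λ + (-3) = 0
λ = (2 ± √((2)² - 4·(-3))) / 2 = (2 ± √16) / 2
Solving: λ = -1, 3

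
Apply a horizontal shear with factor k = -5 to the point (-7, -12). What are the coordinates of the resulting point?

Shear matrix for horizontal shear with factor k = -5:
[[1, -5], [0, 1]]
Result: (-7, -12) → (53, -12)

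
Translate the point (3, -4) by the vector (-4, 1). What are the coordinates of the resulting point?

Translation by (-4, 1) (homogeneous matrix [[1, 0, -4], [0, 1, 1], [0, 0, 1]]):
x' = 3 + -4 = -1
y' = -4 + 1 = -3
Result: (-1, -3)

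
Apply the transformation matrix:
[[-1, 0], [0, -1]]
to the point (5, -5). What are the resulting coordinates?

Matrix multiplication:
[[-1, 0], [0, -1]] × [5, -5]ᵀ
= [(-1)(5) + (0)(-5), (0)(5) + (-1)(-5)]ᵀ
= [-5, 5]ᵀ
Result: (-5, 5)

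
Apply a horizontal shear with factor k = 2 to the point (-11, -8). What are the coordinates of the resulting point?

Shear matrix for horizontal shear with factor k = 2:
[[1, 2], [0, 1]]
Result: (-11, -8) → (-27, -8)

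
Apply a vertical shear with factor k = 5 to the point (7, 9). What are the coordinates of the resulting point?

Shear matrix for vertical shear with factor k = 5:
[[1, 0], [5, 1]]
Result: (7, 9) → (7, 44)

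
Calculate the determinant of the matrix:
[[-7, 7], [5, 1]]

For a 2×2 matrix [[a, b], [c, d]], det = ad - bc
det = (-7)(1) - (7)(5) = -7 - 35 = -42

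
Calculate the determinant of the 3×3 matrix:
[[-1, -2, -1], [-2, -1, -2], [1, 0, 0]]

Expansion along first row:
det = -1·det([[-1,-2],[0,0]]) - -2·det([[-2,-2],[1,0]]) + -1·det([[-2,-1],[1,0]])
    = -1·(-1·0 - -2·0) - -2·(-2·0 - -2·1) + -1·(-2·0 - -1·1)
    = -1·0 - -2·2 + -1·1
    = 0 + 4 + -1 = 3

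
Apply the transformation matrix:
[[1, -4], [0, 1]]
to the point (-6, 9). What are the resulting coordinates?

Matrix multiplication:
[[1, -4], [0, 1]] × [-6, 9]ᵀ
= [(1)(-6) + (-4)(9), (0)(-6) + (1)(9)]ᵀ
= [-42, 9]ᵀ
Result: (-42, 9)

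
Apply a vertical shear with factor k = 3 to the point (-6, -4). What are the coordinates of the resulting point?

Shear matrix for vertical shear with factor k = 3:
[[1, 0], [3, 1]]
Result: (-6, -4) → (-6, -22)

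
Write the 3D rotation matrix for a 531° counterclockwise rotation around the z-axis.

Rotation matrix for counterclockwise 531° around z-axis:
cos(531°) = -0.9877, sin(531°) = 0.1564
Result: [[-0.9877, -0.1564, 0], [0.1564, -0.9877, 0], [0, 0, 1]]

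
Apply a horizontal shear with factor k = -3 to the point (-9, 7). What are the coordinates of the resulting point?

Shear matrix for horizontal shear with factor k = -3:
[[1, -3], [0, 1]]
Result: (-9, 7) → (-30, 7)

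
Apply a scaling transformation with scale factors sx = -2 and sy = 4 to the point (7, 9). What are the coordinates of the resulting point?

Scaling matrix:
[[-2, 0], [0, 4]]
Result: (7 × -2, 9 × 4) = (-14, 36)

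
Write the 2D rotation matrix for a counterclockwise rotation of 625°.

Rotation matrix formula: [[cos θ, -sin θ], [sin θ, cos θ]]
For θ = 625°:
cos(625°) = -0.0872
sin(625°) = -0.9962
Result: [[-0.0872, 0.9962], [-0.9962, -0.0872]]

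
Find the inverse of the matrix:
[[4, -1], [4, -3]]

For [[a,b],[c,d]], inverse = (1/det)·[[d,-b],[-c,a]]
det = (4)(-3) - (-1)(4) = -12 - -4 = -8
Inverse = (1/-8)·[[-3, 1], [-4, 4]]
= [[3/8, -1/8], [1/2, -1/2]]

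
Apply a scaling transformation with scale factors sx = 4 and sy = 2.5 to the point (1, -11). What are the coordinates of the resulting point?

Scaling matrix:
[[4, 0], [0, 2.50]]
Result: (1 × 4, -11 × 2.5) = (4, -27.5)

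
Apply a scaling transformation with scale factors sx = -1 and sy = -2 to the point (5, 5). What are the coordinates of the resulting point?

Scaling matrix:
[[-1, 0], [0, -2]]
Result: (5 × -1, 5 × -2) = (-5, -10)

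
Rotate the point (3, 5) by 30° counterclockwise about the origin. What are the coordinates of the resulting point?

Rotation matrix for 30°: [[cos 30°, -sin 30°], [sin 30°, cos 30°]] ≈ [[0.866025, -0.500000], [0.500000, 0.866025]]
[[0.866025, -0.500000], [0.500000, 0.866025]] × [3, 5]ᵀ ≈ [0.0981, 5.8301]ᵀ
Result: (0.0981, 5.8301)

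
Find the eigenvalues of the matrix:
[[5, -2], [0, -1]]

Characteristic equation: det(A - λI) = 0
λ² - (trace)λ + (det) = 0
trace = 5 + -1 = 4, det = (5)(-1) - (-2)(0) = -5
λ² - (4)λ + (-5) = 0
λ = (4 ± √((4)² - 4·(-5))) / 2 = (4 ± √36) / 2
Solving: λ = -1, 5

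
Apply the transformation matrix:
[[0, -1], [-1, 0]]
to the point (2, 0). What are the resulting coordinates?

Matrix multiplication:
[[0, -1], [-1, 0]] × [2, 0]ᵀ
= [(0)(2) + (-1)(0), (-1)(2) + (0)(0)]ᵀ
= [0, -2]ᵀ
Result: (0, -2)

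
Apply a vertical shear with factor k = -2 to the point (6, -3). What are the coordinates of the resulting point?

Shear matrix for vertical shear with factor k = -2:
[[1, 0], [-2, 1]]
Result: (6, -3) → (6, -15)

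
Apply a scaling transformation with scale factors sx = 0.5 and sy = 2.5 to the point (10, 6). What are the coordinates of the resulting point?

Scaling matrix:
[[0.50, 0], [0, 2.50]]
Result: (10 × 0.5, 6 × 2.5) = (5, 15)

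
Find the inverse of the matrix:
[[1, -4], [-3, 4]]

For [[a,b],[c,d]], inverse = (1/det)·[[d,-b],[-c,a]]
det = (1)(4) - (-4)(-3) = 4 - 12 = -8
Inverse = (1/-8)·[[4, 4], [3, 1]]
= [[-1/2, -1/2], [-3/8, -1/8]]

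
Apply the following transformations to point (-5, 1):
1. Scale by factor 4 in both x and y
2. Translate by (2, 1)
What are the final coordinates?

Step 1: Scale (-5, 1) by 4 → (-20, 4)
Step 2: Translate by (2, 1) → (-18, 5)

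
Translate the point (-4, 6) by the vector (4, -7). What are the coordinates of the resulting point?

Translation by (4, -7) (homogeneous matrix [[1, 0, 4], [0, 1, -7], [0, 0, 1]]):
x' = -4 + 4 = 0
y' = 6 + -7 = -1
Result: (0, -1)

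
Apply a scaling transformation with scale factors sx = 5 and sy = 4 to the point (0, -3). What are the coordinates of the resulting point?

Scaling matrix:
[[5, 0], [0, 4]]
Result: (0 × 5, -3 × 4) = (0, -12)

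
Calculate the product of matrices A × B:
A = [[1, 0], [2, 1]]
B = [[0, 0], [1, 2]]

Matrix multiplication:
C[0][0] = 1×0 + 0×1 = 0
C[0][1] = 1×0 + 0×2 = 0
C[1][0] = 2×0 + 1×1 = 1
C[1][1] = 2×0 + 1×2 = 2
Result: [[0, 0], [1, 2]]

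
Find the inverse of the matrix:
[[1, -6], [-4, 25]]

For [[a,b],[c,d]], inverse = (1/det)·[[d,-b],[-c,a]]
det = (1)(25) - (-6)(-4) = 25 - 24 = 1
Inverse = [[25, 6], [4, 1]]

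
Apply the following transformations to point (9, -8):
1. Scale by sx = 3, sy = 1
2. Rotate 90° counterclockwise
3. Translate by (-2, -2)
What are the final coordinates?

Step 1: Scale → (27, -8)
Step 2: Rotate 90° → (8, 27)
Step 3: Translate → (6, 25)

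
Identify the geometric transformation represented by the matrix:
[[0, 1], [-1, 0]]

This matrix represents: rotation by 270° counterclockwise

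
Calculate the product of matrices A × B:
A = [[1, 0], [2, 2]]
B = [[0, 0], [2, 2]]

Matrix multiplication:
C[0][0] = 1×0 + 0×2 = 0
C[0][1] = 1×0 + 0×2 = 0
C[1][0] = 2×0 + 2×2 = 4
C[1][1] = 2×0 + 2×2 = 4
Result: [[0, 0], [4, 4]]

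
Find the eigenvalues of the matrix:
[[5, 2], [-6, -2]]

Characteristic equation: det(A - λI) = 0
λ² - (trace)λ + (det) = 0
trace = 5 + -2 = 3, det = (5)(-2) - (2)(-6) = 2
λ² - (3)λ + (2) = 0
λ = (3 ± √((3)² - 4·(2))) / 2 = (3 ± √1) / 2
Solving: λ = 1, 2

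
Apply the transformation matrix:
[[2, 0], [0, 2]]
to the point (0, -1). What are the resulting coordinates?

Matrix multiplication:
[[2, 0], [0, 2]] × [0, -1]ᵀ
= [(2)(0) + (0)(-1), (0)(0) + (2)(-1)]ᵀ
= [0, -2]ᵀ
Result: (0, -2)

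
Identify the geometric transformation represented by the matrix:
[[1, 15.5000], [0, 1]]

This matrix represents: horizontal shear with factor 15.5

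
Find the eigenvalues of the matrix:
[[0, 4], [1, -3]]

Characteristic equation: det(A - λI) = 0
λ² - (trace)λ + (det) = 0
trace = 0 + -3 = -3, det = (0)(-3) - (4)(1) = -4
λ² - (-3)λ + (-4) = 0
λ = (-3 ± √((-3)² - 4·(-4))) / 2 = (-3 ± √25) / 2
Solving: λ = -4, 1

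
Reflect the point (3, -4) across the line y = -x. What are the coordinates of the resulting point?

Reflection across line y = -x: (3, -4) → (4, -3)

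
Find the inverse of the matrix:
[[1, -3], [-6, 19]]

For [[a,b],[c,d]], inverse = (1/det)·[[d,-b],[-c,a]]
det = (1)(19) - (-3)(-6) = 19 - 18 = 1
Inverse = [[19, 3], [6, 1]]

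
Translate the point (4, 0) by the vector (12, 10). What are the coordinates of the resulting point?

Translation by (12, 10) (homogeneous matrix [[1, 0, 12], [0, 1, 10], [0, 0, 1]]):
x' = 4 + 12 = 16
y' = 0 + 10 = 10
Result: (16, 10)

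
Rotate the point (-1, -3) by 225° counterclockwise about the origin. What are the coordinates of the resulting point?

Rotation matrix for 225°: [[cos 225°, -sin 225°], [sin 225°, cos 225°]] ≈ [[-0.707107, 0.707107], [-0.707107, -0.707107]]
[[-0.707107, 0.707107], [-0.707107, -0.707107]] × [-1, -3]ᵀ ≈ [-1.4142, 2.8284]ᵀ
Result: (-1.4142, 2.8284)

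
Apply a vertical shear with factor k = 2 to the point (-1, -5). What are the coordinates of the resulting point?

Shear matrix for vertical shear with factor k = 2:
[[1, 0], [2, 1]]
Result: (-1, -5) → (-1, -7)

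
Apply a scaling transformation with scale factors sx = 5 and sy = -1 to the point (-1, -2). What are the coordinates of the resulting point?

Scaling matrix:
[[5, 0], [0, -1]]
Result: (-1 × 5, -2 × -1) = (-5, 2)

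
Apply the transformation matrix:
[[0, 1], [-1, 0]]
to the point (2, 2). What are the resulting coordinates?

Matrix multiplication:
[[0, 1], [-1, 0]] × [2, 2]ᵀ
= [(0)(2) + (1)(2), (-1)(2) + (0)(2)]ᵀ
= [2, -2]ᵀ
Result: (2, -2)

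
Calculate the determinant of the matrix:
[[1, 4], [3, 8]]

For a 2×2 matrix [[a, b], [c, d]], det = ad - bc
det = (1)(8) - (4)(3) = 8 - 12 = -4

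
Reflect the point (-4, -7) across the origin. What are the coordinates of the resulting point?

Reflection across origin: (-4, -7) → (4, 7)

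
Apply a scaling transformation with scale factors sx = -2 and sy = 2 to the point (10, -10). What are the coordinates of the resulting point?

Scaling matrix:
[[-2, 0], [0, 2]]
Result: (10 × -2, -10 × 2) = (-20, -20)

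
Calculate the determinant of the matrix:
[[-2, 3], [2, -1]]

For a 2×2 matrix [[a, b], [c, d]], det = ad - bc
det = (-2)(-1) - (3)(2) = 2 - 6 = -4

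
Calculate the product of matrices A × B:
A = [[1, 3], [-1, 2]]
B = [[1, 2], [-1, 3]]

Matrix multiplication:
C[0][0] = 1×1 + 3×-1 = -2
C[0][1] = 1×2 + 3×3 = 11
C[1][0] = -1×1 + 2×-1 = -3
C[1][1] = -1×2 + 2×3 = 4
Result: [[-2, 11], [-3, 4]]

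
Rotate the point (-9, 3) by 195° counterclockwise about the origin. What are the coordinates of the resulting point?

Rotation matrix for 195°: [[cos 195°, -sin 195°], [sin 195°, cos 195°]] ≈ [[-0.965926, 0.258819], [-0.258819, -0.965926]]
[[-0.965926, 0.258819], [-0.258819, -0.965926]] × [-9, 3]ᵀ ≈ [9.4698, -0.5684]ᵀ
Result: (9.4698, -0.5684)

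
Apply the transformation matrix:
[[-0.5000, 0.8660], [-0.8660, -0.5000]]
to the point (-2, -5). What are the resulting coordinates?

Matrix multiplication:
[[-0.5000, 0.8660], [-0.8660, -0.5000]] × [-2, -5]ᵀ
= [(-0.5000)(-2) + (0.8660)(-5), (-0.8660)(-2) + (-0.5000)(-5)]ᵀ
= [-3.3300, 4.2320]ᵀ
Result: (-3.3300, 4.2320)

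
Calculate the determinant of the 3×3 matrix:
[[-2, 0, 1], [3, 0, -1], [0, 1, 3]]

Expansion along first row:
det = -2·det([[0,-1],[1,3]]) - 0·det([[3,-1],[0,3]]) + 1·det([[3,0],[0,1]])
    = -2·(0·3 - -1·1) - 0·(3·3 - -1·0) + 1·(3·1 - 0·0)
    = -2·1 - 0·9 + 1·3
    = -2 + 0 + 3 = 1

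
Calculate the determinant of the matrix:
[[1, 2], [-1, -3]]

For a 2×2 matrix [[a, b], [c, d]], det = ad - bc
det = (1)(-3) - (2)(-1) = -3 - -2 = -1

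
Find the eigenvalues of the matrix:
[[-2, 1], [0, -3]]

Characteristic equation: det(A - λI) = 0
λ² - (trace)λ + (det) = 0
trace = -2 + -3 = -5, det = (-2)(-3) - (1)(0) = 6
λ² - (-5)λ + (6) = 0
λ = (-5 ± √((-5)² - 4·(6))) / 2 = (-5 ± √1) / 2
Solving: λ = -3, -2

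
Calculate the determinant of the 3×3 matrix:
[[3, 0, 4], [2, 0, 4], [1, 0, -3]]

Expansion along first row:
det = 3·det([[0,4],[0,-3]]) - 0·det([[2,4],[1,-3]]) + 4·det([[2,0],[1,0]])
    = 3·(0·-3 - 4·0) - 0·(2·-3 - 4·1) + 4·(2·0 - 0·1)
    = 3·0 - 0·-10 + 4·0
    = 0 + 0 + 0 = 0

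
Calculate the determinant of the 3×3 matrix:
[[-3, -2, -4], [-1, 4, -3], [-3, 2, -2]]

Expansion along first row:
det = -3·det([[4,-3],[2,-2]]) - -2·det([[-1,-3],[-3,-2]]) + -4·det([[-1,4],[-3,2]])
    = -3·(4·-2 - -3·2) - -2·(-1·-2 - -3·-3) + -4·(-1·2 - 4·-3)
    = -3·-2 - -2·-7 + -4·10
    = 6 + -14 + -40 = -48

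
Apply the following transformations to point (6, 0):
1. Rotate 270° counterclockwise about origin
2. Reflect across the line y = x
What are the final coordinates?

Step 1: Rotate 270° → (0, -6)
Step 2: Reflect across line y = x → (-6, 0)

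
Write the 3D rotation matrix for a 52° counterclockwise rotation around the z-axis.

Rotation matrix for counterclockwise 52° around z-axis:
cos(52°) = 0.6157, sin(52°) = 0.7880
Result: [[0.6157, -0.7880, 0], [0.7880, 0.6157, 0], [0, 0, 1]]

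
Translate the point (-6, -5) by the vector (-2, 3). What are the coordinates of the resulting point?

Translation by (-2, 3) (homogeneous matrix [[1, 0, -2], [0, 1, 3], [0, 0, 1]]):
x' = -6 + -2 = -8
y' = -5 + 3 = -2
Result: (-8, -2)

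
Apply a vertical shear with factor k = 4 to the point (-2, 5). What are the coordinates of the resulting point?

Shear matrix for vertical shear with factor k = 4:
[[1, 0], [4, 1]]
Result: (-2, 5) → (-2, -3)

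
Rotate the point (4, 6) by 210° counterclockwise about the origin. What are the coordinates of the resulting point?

Rotation matrix for 210°: [[cos 210°, -sin 210°], [sin 210°, cos 210°]] ≈ [[-0.866025, 0.500000], [-0.500000, -0.866025]]
[[-0.866025, 0.500000], [-0.500000, -0.866025]] × [4, 6]ᵀ ≈ [-0.4641, -7.1962]ᵀ
Result: (-0.4641, -7.1962)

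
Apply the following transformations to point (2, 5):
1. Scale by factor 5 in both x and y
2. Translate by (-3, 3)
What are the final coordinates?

Step 1: Scale (2, 5) by 5 → (10, 25)
Step 2: Translate by (-3, 3) → (7, 28)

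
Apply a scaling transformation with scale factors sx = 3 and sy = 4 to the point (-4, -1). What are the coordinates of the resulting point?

Scaling matrix:
[[3, 0], [0, 4]]
Result: (-4 × 3, -1 × 4) = (-12, -4)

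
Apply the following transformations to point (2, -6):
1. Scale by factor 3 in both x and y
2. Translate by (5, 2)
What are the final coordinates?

Step 1: Scale (2, -6) by 3 → (6, -18)
Step 2: Translate by (5, 2) → (11, -16)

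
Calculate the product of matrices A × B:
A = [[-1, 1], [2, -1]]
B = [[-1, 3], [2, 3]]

Matrix multiplication:
C[0][0] = -1×-1 + 1×2 = 3
C[0][1] = -1×3 + 1×3 = 0
C[1][0] = 2×-1 + -1×2 = -4
C[1][1] = 2×3 + -1×3 = 3
Result: [[3, 0], [-4, 3]]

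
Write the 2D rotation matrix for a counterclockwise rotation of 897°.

Rotation matrix formula: [[cos θ, -sin θ], [sin θ, cos θ]]
For θ = 897°:
cos(897°) = -0.9986
sin(897°) = 0.0523
Result: [[-0.9986, -0.0523], [0.0523, -0.9986]]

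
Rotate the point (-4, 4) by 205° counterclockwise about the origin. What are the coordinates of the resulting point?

Rotation matrix for 205°: [[cos 205°, -sin 205°], [sin 205°, cos 205°]] ≈ [[-0.906308, 0.422618], [-0.422618, -0.906308]]
[[-0.906308, 0.422618], [-0.422618, -0.906308]] × [-4, 4]ᵀ ≈ [5.3157, -1.9348]ᵀ
Result: (5.3157, -1.9348)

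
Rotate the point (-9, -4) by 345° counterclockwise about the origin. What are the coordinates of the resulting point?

Rotation matrix for 345°: [[cos 345°, -sin 345°], [sin 345°, cos 345°]] ≈ [[0.965926, 0.258819], [-0.258819, 0.965926]]
[[0.965926, 0.258819], [-0.258819, 0.965926]] × [-9, -4]ᵀ ≈ [-9.7286, -1.5343]ᵀ
Result: (-9.7286, -1.5343)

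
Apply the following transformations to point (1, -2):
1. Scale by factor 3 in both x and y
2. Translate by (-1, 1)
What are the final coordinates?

Step 1: Scale (1, -2) by 3 → (3, -6)
Step 2: Translate by (-1, 1) → (2, -5)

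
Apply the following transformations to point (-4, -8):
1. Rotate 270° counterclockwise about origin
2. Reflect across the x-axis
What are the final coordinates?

Step 1: Rotate 270° → (-8, 4)
Step 2: Reflect across x-axis → (-8, -4)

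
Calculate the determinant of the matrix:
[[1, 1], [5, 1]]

For a 2×2 matrix [[a, b], [c, d]], det = ad - bc
det = (1)(1) - (1)(5) = 1 - 5 = -4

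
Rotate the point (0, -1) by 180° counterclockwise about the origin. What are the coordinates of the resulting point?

Rotation matrix for 180°: [[cos 180°, -sin 180°], [sin 180°, cos 180°]] = [[-1, 0], [0, -1]]
[[-1, 0], [0, -1]] × [0, -1]ᵀ = [0, 1]ᵀ
Result: (0, 1)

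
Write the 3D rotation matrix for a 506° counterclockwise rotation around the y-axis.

Rotation matrix for counterclockwise 506° around y-axis:
cos(506°) = -0.8290, sin(506°) = 0.5592
Result: [[-0.8290, 0, 0.5592], [0, 1, 0], [-0.5592, 0, -0.8290]]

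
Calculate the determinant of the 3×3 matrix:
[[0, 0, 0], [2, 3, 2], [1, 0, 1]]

Expansion along first row:
det = 0·det([[3,2],[0,1]]) - 0·det([[2,2],[1,1]]) + 0·det([[2,3],[1,0]])
    = 0·(3·1 - 2·0) - 0·(2·1 - 2·1) + 0·(2·0 - 3·1)
    = 0·3 - 0·0 + 0·-3
    = 0 + 0 + 0 = 0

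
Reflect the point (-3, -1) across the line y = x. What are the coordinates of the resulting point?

Reflection across line y = x: (-3, -1) → (-1, -3)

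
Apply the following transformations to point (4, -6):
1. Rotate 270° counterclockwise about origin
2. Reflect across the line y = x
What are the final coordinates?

Step 1: Rotate 270° → (-6, -4)
Step 2: Reflect across line y = x → (-4, -6)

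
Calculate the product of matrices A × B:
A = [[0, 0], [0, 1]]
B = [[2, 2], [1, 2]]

Matrix multiplication:
C[0][0] = 0×2 + 0×1 = 0
C[0][1] = 0×2 + 0×2 = 0
C[1][0] = 0×2 + 1×1 = 1
C[1][1] = 0×2 + 1×2 = 2
Result: [[0, 0], [1, 2]]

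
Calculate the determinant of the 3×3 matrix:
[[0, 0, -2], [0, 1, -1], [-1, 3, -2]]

Expansion along first row:
det = 0·det([[1,-1],[3,-2]]) - 0·det([[0,-1],[-1,-2]]) + -2·det([[0,1],[-1,3]])
    = 0·(1·-2 - -1·3) - 0·(0·-2 - -1·-1) + -2·(0·3 - 1·-1)
    = 0·1 - 0·-1 + -2·1
    = 0 + 0 + -2 = -2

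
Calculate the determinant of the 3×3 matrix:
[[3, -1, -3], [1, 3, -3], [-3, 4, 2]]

Expansion along first row:
det = 3·det([[3,-3],[4,2]]) - -1·det([[1,-3],[-3,2]]) + -3·det([[1,3],[-3,4]])
    = 3·(3·2 - -3·4) - -1·(1·2 - -3·-3) + -3·(1·4 - 3·-3)
    = 3·18 - -1·-7 + -3·13
    = 54 + -7 + -39 = 8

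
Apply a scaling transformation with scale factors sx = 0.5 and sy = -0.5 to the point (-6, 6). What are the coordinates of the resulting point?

Scaling matrix:
[[0.50, 0], [0, -0.50]]
Result: (-6 × 0.5, 6 × -0.5) = (-3, -3)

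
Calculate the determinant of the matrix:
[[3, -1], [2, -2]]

For a 2×2 matrix [[a, b], [c, d]], det = ad - bc
det = (3)(-2) - (-1)(2) = -6 - -2 = -4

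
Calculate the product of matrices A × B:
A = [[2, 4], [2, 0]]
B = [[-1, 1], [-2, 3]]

Matrix multiplication:
C[0][0] = 2×-1 + 4×-2 = -10
C[0][1] = 2×1 + 4×3 = 14
C[1][0] = 2×-1 + 0×-2 = -2
C[1][1] = 2×1 + 0×3 = 2
Result: [[-10, 14], [-2, 2]]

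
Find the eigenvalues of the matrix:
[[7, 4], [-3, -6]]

Characteristic equation: det(A - λI) = 0
λ² - (trace)λ + (det) = 0
trace = 7 + -6 = 1, det = (7)(-6) - (4)(-3) = -30
λ² - (1)λ + (-30) = 0
λ = (1 ± √((1)² - 4·(-30))) / 2 = (1 ± √121) / 2
Solving: λ = -5, 6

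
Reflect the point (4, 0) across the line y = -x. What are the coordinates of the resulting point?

Reflection across line y = -x: (4, 0) → (0, -4)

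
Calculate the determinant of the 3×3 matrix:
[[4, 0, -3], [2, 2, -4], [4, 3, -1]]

Expansion along first row:
det = 4·det([[2,-4],[3,-1]]) - 0·det([[2,-4],[4,-1]]) + -3·det([[2,2],[4,3]])
    = 4·(2·-1 - -4·3) - 0·(2·-1 - -4·4) + -3·(2·3 - 2·4)
    = 4·10 - 0·14 + -3·-2
    = 40 + 0 + 6 = 46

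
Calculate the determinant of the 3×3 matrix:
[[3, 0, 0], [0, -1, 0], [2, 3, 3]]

Expansion along first row:
det = 3·det([[-1,0],[3,3]]) - 0·det([[0,0],[2,3]]) + 0·det([[0,-1],[2,3]])
    = 3·(-1·3 - 0·3) - 0·(0·3 - 0·2) + 0·(0·3 - -1·2)
    = 3·-3 - 0·0 + 0·2
    = -9 + 0 + 0 = -9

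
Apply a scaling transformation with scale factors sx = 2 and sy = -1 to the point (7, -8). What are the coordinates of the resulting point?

Scaling matrix:
[[2, 0], [0, -1]]
Result: (7 × 2, -8 × -1) = (14, 8)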